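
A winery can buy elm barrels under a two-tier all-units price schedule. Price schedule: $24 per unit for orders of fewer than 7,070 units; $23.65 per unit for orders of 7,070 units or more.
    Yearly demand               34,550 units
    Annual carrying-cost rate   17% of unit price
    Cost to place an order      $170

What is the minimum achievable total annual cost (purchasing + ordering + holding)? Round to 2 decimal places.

$832,150.73

H₁ = 17%×$24 = $4.0800;  H₂ = 17%×$23.65 = $4.0205
EOQ₁ = √(2×34,550×170/4.0800) = 1,696.81  (< 7,070, feasible at tier 1)
EOQ₂ = √(2×34,550×170/4.0205) = 1,709.32  (< 7,070 → use Q = 7,070 at tier-2 price)
TC(tier 1 (EOQ₁), Q≈1,696.8) = $836,122.99
TC(tier 2, Q≈7,070.0) = $832,150.73
Minimum at tier 2: $832,150.73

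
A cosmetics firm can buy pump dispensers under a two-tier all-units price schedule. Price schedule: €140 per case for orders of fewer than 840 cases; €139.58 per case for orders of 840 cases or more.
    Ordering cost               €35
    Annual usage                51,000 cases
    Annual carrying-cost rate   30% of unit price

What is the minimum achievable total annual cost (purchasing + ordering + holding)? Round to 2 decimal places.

H₁ = 30%×€140 = €42.0000;  H₂ = 30%×€139.58 = €41.8740
EOQ₁ = √(2×51,000×35/42.0000) = 291.55  (< 840, feasible at tier 1)
EOQ₂ = √(2×51,000×35/41.8740) = 291.99  (< 840 → use Q = 840 at tier-2 price)
TC(tier 1 (EOQ₁), Q≈291.5) = €7,152,245.00
TC(tier 2, Q≈840.0) = €7,138,292.08
Minimum at tier 2: €7,138,292.08

€7,138,292.08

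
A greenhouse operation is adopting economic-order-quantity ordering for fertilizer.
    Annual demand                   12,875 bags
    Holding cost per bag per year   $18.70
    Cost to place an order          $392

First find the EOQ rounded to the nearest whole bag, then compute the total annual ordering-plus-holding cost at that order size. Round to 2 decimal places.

$13,738.92

Q* = √(2·D·S / H) = √(2·12,875·392 / 18.7) = √539,786.1 ≈ 734.70 → Q = 735 bags
Annual ordering cost = (D/Q)·S = (12,875/735) × 392 = $6,866.67
Annual holding cost  = (Q/2)·H = (735/2) × 18.7 = $6,872.25
Total = $6,866.67 + $6,872.25 = $13,738.92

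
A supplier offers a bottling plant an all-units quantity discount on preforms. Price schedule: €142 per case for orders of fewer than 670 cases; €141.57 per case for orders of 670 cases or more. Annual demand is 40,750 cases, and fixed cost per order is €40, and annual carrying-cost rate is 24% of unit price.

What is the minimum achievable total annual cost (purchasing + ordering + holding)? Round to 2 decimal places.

€5,782,792.56

H₁ = 24%×€142 = €34.0800;  H₂ = 24%×€141.57 = €33.9768
EOQ₁ = √(2×40,750×40/34.0800) = 309.29  (< 670, feasible at tier 1)
EOQ₂ = √(2×40,750×40/33.9768) = 309.75  (< 670 → use Q = 670 at tier-2 price)
TC(tier 1 (EOQ₁), Q≈309.3) = €5,797,040.44
TC(tier 2, Q≈670.0) = €5,782,792.56
Minimum at tier 2: €5,782,792.56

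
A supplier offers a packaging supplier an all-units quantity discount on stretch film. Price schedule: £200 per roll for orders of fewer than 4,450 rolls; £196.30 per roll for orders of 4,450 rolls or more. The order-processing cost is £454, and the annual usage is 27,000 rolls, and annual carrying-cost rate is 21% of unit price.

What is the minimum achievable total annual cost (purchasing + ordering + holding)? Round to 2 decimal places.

H₁ = 21%×£200 = £42.0000;  H₂ = 21%×£196.30 = £41.2230
EOQ₁ = √(2×27,000×454/42.0000) = 764.01  (< 4,450, feasible at tier 1)
EOQ₂ = √(2×27,000×454/41.2230) = 771.18  (< 4,450 → use Q = 4,450 at tier-2 price)
TC(tier 1 (EOQ₁), Q≈764.0) = £5,432,088.50
TC(tier 2, Q≈4,450.0) = £5,394,575.78
Minimum at tier 2: £5,394,575.78

£5,394,575.78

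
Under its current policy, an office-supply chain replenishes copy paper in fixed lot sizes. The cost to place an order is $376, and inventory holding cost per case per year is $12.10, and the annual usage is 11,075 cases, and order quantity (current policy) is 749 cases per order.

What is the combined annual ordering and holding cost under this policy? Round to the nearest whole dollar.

Orders/yr = 11,075/749 = 14.786; ordering cost = 14.786 × $376 = $5,559.68
Average inventory = 749/2 = 374.5; holding cost = 374.5 × $12.1 = $4,531.45
Total = $5,559.68 + $4,531.45 = $10,091.13

$10,091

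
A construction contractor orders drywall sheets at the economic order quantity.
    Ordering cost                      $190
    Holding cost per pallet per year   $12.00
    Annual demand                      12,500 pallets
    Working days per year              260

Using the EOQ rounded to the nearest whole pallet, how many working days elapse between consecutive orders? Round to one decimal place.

Q* = √(2·D·S / H) = √(2·12,500·190 / 12) = √395,833.3 ≈ 629.15 → Q = 629 pallets
Days between orders = 260 / (D/Q) = 260 / 19.873 ≈ 13.083

13.1 days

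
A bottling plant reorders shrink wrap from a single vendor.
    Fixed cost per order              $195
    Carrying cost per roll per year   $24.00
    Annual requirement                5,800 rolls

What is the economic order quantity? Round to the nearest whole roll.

307 rolls

2DS/H = 2·5,800·195/24 = 94,250.00
EOQ = √94,250.00 ≈ 307.00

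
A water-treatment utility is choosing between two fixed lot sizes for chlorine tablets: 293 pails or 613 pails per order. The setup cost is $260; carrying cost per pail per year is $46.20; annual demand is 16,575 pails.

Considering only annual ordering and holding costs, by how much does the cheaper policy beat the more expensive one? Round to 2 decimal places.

$286.01

For each Q, cost = (D/Q)·S + (Q/2)·H.
TC(293) = (16,575/293)×260 + (293/2)×46.2 = $21,476.49
TC(613) = (16,575/613)×260 + (613/2)×46.2 = $21,190.48
Lots of 613 are cheaper by $286.01.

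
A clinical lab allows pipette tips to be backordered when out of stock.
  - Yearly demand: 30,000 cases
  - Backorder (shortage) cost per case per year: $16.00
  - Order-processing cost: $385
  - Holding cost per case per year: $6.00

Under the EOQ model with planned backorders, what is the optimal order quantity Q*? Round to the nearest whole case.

Basic EOQ = √(2·30,000·385/6) = 1,962.142
Backorder adjustment √((H+b)/b) = √((6+16)/16) = 1.1726
Q* = 1,962.142 × 1.1726 ≈ 2,300.82

2,301 cases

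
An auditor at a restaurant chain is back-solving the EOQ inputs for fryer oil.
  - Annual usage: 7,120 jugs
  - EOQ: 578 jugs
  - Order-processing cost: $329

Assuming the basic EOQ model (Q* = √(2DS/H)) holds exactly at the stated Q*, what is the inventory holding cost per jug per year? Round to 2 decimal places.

$14.02

EOQ relation: Q² = 2DS/H, so rearrange for the unknown.
H = 2DS / Q² = 2 × 7,120 × 329 / 578² = 14.0233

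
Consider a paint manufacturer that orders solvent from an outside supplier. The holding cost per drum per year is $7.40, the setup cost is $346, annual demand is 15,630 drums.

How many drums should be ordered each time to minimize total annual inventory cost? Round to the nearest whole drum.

2DS/H = 2·15,630·346/7.4 = 1,461,616.22
EOQ = √1,461,616.22 ≈ 1,208.97

1,209 drums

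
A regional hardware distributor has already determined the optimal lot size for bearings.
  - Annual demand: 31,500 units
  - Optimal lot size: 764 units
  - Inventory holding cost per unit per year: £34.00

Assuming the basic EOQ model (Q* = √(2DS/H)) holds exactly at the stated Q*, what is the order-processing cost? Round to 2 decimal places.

From Q* = √(2DS/H) ⇒ Q*² = 2DS/H.
S = Q²H / (2D) = 764² × 34 / (2 × 31,500) = 315.0105

£315.01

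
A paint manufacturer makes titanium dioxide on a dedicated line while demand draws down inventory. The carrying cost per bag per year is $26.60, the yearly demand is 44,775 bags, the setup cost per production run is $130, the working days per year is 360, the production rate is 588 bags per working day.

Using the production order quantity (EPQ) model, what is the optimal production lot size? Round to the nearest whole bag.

745 bags

d = 44,775/360 = 124.3750 bags/day;  effective holding cost H(1 − d/p) = 26.6·(1 − 124.3750/588) = 20.97351
Q* = √(2DS / H_eff) = √(2·44,775·130 / 20.97351) ≈ 745.02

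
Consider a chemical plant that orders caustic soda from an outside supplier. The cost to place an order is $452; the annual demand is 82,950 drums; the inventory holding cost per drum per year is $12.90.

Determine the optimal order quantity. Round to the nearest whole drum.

2,411 drums

Q* = √(2·D·S / H) = √(2·82,950·452 / 12.9) = √5,812,930.2 ≈ 2,411.00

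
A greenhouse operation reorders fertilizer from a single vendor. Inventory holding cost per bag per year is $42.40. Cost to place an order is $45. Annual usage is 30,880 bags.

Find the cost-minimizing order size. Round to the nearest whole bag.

Optimal lot size Q* = (2 × 30,880 × $45 / $42.4)^½ ≈ 256.02

256 bags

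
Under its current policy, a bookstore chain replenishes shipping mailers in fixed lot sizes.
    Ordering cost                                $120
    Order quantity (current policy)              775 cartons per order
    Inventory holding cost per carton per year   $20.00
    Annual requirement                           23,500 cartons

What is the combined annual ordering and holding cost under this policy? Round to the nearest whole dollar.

$11,389

Annual ordering cost = (D/Q)·S = (23,500/775) × 120 = $3,638.71
Annual holding cost  = (Q/2)·H = (775/2) × 20 = $7,750.00
Total = $3,638.71 + $7,750.00 = $11,388.71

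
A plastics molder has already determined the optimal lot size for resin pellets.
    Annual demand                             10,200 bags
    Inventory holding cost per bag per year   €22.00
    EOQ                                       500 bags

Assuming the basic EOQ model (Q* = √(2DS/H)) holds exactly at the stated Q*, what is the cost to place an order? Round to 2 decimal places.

EOQ relation: Q² = 2DS/H, so rearrange for the unknown.
S = Q²H / (2D) = 500² × 22 / (2 × 10,200) = 269.6078

€269.61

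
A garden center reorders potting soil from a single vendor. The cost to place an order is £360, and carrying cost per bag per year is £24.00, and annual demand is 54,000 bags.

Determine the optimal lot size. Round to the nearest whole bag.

Q* = √(2·D·S / H) = √(2·54,000·360 / 24) = √1,620,000.0 ≈ 1,272.79

1,273 bags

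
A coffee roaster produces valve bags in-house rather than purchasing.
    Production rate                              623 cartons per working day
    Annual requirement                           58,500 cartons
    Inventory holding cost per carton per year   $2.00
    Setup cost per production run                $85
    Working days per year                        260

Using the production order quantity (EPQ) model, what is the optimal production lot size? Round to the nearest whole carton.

2,790 cartons

d = 58,500/260 = 225.0000 cartons/day;  effective holding cost H(1 − d/p) = 2·(1 − 225.0000/623) = 1.27769
Q* = √(2DS / H_eff) = √(2·58,500·85 / 1.27769) ≈ 2,789.91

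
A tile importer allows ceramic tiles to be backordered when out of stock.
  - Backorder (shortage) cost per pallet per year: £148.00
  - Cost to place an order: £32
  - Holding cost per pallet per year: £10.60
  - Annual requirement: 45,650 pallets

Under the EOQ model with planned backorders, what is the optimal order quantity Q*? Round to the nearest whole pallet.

Basic EOQ = √(2·45,650·32/10.6) = 524.998
Backorder adjustment √((H+b)/b) = √((10.6+148)/148) = 1.0352
Q* = 524.998 × 1.0352 ≈ 543.47

543 pallets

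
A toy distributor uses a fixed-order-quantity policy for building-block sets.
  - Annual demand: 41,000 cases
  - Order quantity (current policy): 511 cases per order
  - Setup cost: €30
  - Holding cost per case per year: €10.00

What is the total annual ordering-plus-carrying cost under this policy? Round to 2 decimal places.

Orders/yr = 41,000/511 = 80.235; ordering cost = 80.235 × €30 = €2,407.05
Average inventory = 511/2 = 255.5; holding cost = 255.5 × €10 = €2,555.00
Total = €2,407.05 + €2,555.00 = €4,962.05

€4,962.05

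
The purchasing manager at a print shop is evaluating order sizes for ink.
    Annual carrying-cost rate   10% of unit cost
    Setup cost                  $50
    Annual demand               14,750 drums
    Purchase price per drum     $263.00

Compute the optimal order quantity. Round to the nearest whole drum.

H = i·C = 0.1 × $263 = $26.3000 per drum-year
2DS/H = 2·14,750·50/26.3 = 56,083.65
EOQ = √56,083.65 ≈ 236.82

237 drums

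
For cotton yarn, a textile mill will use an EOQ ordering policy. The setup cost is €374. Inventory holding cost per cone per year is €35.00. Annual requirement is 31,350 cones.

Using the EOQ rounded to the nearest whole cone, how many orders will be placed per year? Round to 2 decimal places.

38.28 orders per year

2DS/H = 2·31,350·374/35 = 669,994.29
EOQ = √669,994.29 ≈ 818.53 → Q = 819
N = D/Q = 31,350/819 ≈ 38.278 orders/yr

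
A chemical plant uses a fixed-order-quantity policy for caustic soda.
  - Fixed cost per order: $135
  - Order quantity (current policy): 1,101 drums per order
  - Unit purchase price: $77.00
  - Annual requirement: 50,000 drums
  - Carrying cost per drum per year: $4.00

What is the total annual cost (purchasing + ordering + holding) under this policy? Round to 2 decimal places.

Annual ordering cost = (D/Q)·S = (50,000/1,101) × 135 = $6,130.79
Annual holding cost  = (Q/2)·H = (1,101/2) × 4 = $2,202.00
Purchase cost = D·C = 50,000 × 77 = $3,850,000.00
Total = $6,130.79 + $2,202.00 + $3,850,000.00 = $3,858,332.79

$3,858,332.79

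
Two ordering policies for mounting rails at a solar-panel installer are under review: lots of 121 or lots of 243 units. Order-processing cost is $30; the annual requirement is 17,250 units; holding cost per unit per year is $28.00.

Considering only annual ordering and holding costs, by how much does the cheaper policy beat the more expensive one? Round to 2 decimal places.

$439.23

For each Q, cost = (D/Q)·S + (Q/2)·H.
TC(121) = (17,250/121)×30 + (121/2)×28 = $5,970.86
TC(243) = (17,250/243)×30 + (243/2)×28 = $5,531.63
|ΔTC| = |$5,970.86 − $5,531.63| = $439.23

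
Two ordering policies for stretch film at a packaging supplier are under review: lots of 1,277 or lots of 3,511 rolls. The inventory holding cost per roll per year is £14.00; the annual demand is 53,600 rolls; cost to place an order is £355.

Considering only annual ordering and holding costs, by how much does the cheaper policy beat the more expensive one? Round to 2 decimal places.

For each Q, cost = (D/Q)·S + (Q/2)·H.
TC(1,277) = (53,600/1,277)×355 + (1,277/2)×14 = £23,839.55
TC(3,511) = (53,600/3,511)×355 + (3,511/2)×14 = £29,996.54
Cheaper: Q = 1,277.  Difference = £6,156.99

£6,156.99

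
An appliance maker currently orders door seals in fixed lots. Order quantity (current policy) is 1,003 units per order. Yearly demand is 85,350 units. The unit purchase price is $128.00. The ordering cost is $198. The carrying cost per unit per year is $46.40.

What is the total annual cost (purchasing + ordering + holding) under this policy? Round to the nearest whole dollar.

$10,964,918

Annual ordering cost = (D/Q)·S = (85,350/1,003) × 198 = $16,848.75
Annual holding cost  = (Q/2)·H = (1,003/2) × 46.4 = $23,269.60
Purchase cost = D·C = 85,350 × 128 = $10,924,800.00
Total = $16,848.75 + $23,269.60 + $10,924,800.00 = $10,964,918.35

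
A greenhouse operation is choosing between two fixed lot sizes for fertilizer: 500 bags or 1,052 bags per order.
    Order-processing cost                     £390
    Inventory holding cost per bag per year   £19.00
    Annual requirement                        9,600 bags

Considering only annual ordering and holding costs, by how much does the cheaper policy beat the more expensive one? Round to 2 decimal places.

Annual cost at Q: ordering D·S/Q plus holding Q·H/2.
TC(500) = (9,600/500)×390 + (500/2)×19 = £12,238.00
TC(1,052) = (9,600/1,052)×390 + (1,052/2)×19 = £13,552.94
Cheaper: Q = 500.  Difference = £1,314.94

£1,314.94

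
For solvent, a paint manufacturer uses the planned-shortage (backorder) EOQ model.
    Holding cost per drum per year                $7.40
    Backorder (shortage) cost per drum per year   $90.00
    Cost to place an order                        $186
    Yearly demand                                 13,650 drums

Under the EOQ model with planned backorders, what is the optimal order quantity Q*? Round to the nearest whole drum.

862 drums

Basic EOQ = √(2·13,650·186/7.4) = 828.365
Backorder adjustment √((H+b)/b) = √((7.4+90)/90) = 1.0403
Q* = 828.365 × 1.0403 ≈ 861.75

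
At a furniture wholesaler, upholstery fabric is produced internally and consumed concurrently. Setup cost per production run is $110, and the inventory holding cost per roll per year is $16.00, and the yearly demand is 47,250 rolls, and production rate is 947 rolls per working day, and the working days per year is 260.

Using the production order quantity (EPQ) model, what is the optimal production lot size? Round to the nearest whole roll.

Daily demand d = 47,250/260 = 181.731; p = 947; 1 − d/p = 0.80810
EPQ = √(2DS / (H(1 − d/p)))
    = √(2 × 47,250 × 110 / (16 × 0.80810)) ≈ 896.64

897 rolls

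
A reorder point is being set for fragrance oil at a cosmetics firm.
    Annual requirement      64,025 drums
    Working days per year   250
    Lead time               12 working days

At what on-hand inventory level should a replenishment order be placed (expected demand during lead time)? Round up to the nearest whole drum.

Daily demand d = 64,025 / 250 = 256.100 drums/day
Demand during lead time = 256.100 × 12 = 3,073.20
Reorder point = 3,073.20 → round up

3,074 drums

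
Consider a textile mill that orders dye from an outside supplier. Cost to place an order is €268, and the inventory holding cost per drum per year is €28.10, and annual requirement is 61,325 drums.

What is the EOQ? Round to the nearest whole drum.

1,082 drums

EOQ = √(2DS/H) = √(2 × 61,325 × 268 / 28.1)
    = √(1,169,758.01) ≈ 1,081.55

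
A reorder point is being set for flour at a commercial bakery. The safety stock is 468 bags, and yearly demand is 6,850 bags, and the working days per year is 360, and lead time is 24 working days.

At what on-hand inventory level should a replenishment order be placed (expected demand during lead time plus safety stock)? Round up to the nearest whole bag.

Daily demand d = 6,850 / 360 = 19.028 bags/day
Demand during lead time = 19.028 × 24 = 456.67
Reorder point = 456.67 + 468 = 924.67 → round up

925 bags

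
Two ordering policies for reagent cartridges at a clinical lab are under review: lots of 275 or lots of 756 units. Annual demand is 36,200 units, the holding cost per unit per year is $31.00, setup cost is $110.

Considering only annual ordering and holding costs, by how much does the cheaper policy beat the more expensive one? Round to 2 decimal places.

$1,757.30

For each Q, cost = (D/Q)·S + (Q/2)·H.
TC(275) = (36,200/275)×110 + (275/2)×31 = $18,742.50
TC(756) = (36,200/756)×110 + (756/2)×31 = $16,985.20
Lots of 756 are cheaper by $1,757.30.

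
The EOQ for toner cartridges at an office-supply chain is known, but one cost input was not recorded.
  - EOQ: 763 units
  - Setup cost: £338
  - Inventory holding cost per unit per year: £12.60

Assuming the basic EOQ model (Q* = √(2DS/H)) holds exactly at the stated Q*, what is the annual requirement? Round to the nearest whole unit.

From Q* = √(2DS/H) ⇒ Q*² = 2DS/H.
D = Q²H / (2S) = 763² × 12.6 / (2 × 338) = 10,851.08

10,851 units per year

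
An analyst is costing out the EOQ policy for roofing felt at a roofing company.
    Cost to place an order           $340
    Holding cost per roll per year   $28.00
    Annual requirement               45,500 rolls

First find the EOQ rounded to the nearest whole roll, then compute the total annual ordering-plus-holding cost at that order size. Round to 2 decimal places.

EOQ = √(2DS/H) = √(2 × 45,500 × 340 / 28)
    = √(1,105,000.00) ≈ 1,051.19 → Q = 1,051 rolls
Orders/yr = 45,500/1,051 = 43.292; ordering cost = 43.292 × $340 = $14,719.31
Average inventory = 1,051/2 = 525.5; holding cost = 525.5 × $28 = $14,714.00
Total = $14,719.31 + $14,714.00 = $29,433.31

$29,433.31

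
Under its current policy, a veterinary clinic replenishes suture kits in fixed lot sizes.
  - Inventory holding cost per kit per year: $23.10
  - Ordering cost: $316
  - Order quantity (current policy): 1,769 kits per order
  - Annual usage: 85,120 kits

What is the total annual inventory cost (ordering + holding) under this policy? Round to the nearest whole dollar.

$35,637

Orders/yr = 85,120/1,769 = 48.118; ordering cost = 48.118 × $316 = $15,205.16
Average inventory = 1,769/2 = 884.5; holding cost = 884.5 × $23.1 = $20,431.95
Total = $15,205.16 + $20,431.95 = $35,637.11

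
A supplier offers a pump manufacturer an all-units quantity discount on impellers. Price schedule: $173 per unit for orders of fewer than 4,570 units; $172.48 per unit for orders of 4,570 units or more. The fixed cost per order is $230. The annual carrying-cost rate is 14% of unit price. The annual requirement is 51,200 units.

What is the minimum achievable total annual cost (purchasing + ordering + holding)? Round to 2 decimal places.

$8,881,483.66

H₁ = 14%×$173 = $24.2200;  H₂ = 14%×$172.48 = $24.1472
EOQ₁ = √(2×51,200×230/24.2200) = 986.11  (< 4,570, feasible at tier 1)
EOQ₂ = √(2×51,200×230/24.1472) = 987.60  (< 4,570 → use Q = 4,570 at tier-2 price)
TC(tier 1 (EOQ₁), Q≈986.1) = $8,881,483.66
TC(tier 2, Q≈4,570.0) = $8,888,729.16
Minimum at tier 1 (EOQ₁): $8,881,483.66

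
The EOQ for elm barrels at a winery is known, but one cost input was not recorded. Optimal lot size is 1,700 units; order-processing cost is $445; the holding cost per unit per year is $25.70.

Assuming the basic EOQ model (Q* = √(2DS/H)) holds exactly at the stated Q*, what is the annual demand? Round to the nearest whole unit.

83,453 units per year

Since Q* = (2DS/H)^½, squaring gives Q*²·H = 2DS.
D = Q²H / (2S) = 1,700² × 25.7 / (2 × 445) = 83,452.81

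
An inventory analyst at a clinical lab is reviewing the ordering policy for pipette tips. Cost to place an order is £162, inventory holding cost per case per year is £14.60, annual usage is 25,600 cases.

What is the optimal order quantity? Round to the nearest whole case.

Q* = √(2·D·S / H) = √(2·25,600·162 / 14.6) = √568,109.6 ≈ 753.73

754 cases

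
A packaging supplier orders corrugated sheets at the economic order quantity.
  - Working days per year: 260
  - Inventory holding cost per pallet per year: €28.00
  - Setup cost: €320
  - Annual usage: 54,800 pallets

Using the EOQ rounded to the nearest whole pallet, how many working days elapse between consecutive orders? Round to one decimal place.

5.3 days

EOQ = √(2DS/H) = √(2 × 54,800 × 320 / 28)
    = √(1,252,571.43) ≈ 1,119.18 → Q = 1,119 pallets
T = Q/D × 260 days = 1,119/54,800 × 260 = 5.309 days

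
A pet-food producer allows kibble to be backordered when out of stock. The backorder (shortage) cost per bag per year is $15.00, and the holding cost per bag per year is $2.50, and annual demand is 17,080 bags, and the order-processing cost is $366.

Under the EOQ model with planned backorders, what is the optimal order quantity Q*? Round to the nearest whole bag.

2,415 bags

Q* = √(2DS/H) · √((H + b)/b)
   = √(2 × 17,080 × 366 / 2.5) · √((2.5 + 15) / 15)
   = 2,236.297 × 1.0801 ≈ 2,415.48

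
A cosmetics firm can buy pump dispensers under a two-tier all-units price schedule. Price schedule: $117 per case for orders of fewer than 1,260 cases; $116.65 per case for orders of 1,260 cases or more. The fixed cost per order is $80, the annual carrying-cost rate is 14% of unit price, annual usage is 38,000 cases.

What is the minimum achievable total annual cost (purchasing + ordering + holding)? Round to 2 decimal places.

$4,445,401.23

H₁ = 14%×$117 = $16.3800;  H₂ = 14%×$116.65 = $16.3310
EOQ₁ = √(2×38,000×80/16.3800) = 609.25  (< 1,260, feasible at tier 1)
EOQ₂ = √(2×38,000×80/16.3310) = 610.16  (< 1,260 → use Q = 1,260 at tier-2 price)
TC(tier 1 (EOQ₁), Q≈609.2) = $4,455,979.50
TC(tier 2, Q≈1,260.0) = $4,445,401.23
Minimum at tier 2: $4,445,401.23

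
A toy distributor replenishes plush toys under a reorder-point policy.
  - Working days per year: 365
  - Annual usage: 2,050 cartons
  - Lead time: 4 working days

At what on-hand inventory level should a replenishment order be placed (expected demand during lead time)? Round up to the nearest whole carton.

23 cartons

Daily demand d = 2,050 / 365 = 5.616 cartons/day
Demand during lead time = 5.616 × 4 = 22.47
Reorder point = 22.47 → round up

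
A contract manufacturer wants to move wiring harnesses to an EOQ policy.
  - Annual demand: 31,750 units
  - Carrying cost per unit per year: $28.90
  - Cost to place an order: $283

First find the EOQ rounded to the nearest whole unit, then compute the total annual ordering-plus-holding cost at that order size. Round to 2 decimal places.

EOQ = √(2DS/H) = √(2 × 31,750 × 283 / 28.9)
    = √(621,816.61) ≈ 788.55 → Q = 789 units
Ordering: D/Q × S = 31,750/789 × $283 = $11,388.15
Holding:  Q/2 × H = 789/2 × $28.9 = $11,401.05
Total = $11,388.15 + $11,401.05 = $22,789.20

$22,789.20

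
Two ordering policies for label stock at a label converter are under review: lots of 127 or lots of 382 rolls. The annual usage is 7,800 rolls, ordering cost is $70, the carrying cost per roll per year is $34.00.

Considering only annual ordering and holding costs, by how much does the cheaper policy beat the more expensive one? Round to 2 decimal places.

TC(Q) = (D/Q)S + (Q/2)H
TC(127) = (7,800/127)×70 + (127/2)×34 = $6,458.21
TC(382) = (7,800/382)×70 + (382/2)×34 = $7,923.32
Cheaper: Q = 127.  Difference = $1,465.11

$1,465.11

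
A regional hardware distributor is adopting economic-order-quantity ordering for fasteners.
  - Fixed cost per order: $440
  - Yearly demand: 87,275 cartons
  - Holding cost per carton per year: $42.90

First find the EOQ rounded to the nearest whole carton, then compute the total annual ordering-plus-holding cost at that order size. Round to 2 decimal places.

$57,400.40

Q* = √(2·D·S / H) = √(2·87,275·440 / 42.9) = √1,790,256.4 ≈ 1,338.00 → Q = 1,338 cartons
Annual ordering cost = (D/Q)·S = (87,275/1,338) × 440 = $28,700.30
Annual holding cost  = (Q/2)·H = (1,338/2) × 42.9 = $28,700.10
Total = $28,700.30 + $28,700.10 = $57,400.40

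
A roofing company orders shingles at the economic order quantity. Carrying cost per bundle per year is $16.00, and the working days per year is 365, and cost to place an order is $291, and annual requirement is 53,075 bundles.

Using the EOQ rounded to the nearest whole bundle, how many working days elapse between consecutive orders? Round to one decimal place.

9.6 days

Optimal lot size Q* = (2 × 53,075 × $291 / $16)^½ ≈ 1,389.46 → Q = 1,389 bundles
Cycle time = (working days × Q)/D = (365 × 1,389) / 53,075 = 9.552 days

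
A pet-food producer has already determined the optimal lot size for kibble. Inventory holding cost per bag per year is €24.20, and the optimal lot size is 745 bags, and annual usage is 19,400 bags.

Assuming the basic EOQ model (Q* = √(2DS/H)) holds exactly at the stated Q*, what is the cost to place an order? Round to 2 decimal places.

EOQ relation: Q² = 2DS/H, so rearrange for the unknown.
S = Q²H / (2D) = 745² × 24.2 / (2 × 19,400) = 346.1754

€346.18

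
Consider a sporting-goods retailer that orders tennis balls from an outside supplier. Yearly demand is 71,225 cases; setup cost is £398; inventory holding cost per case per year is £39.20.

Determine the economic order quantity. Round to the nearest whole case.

1,203 cases

Q* = √(2·D·S / H) = √(2·71,225·398 / 39.2) = √1,446,303.6 ≈ 1,202.62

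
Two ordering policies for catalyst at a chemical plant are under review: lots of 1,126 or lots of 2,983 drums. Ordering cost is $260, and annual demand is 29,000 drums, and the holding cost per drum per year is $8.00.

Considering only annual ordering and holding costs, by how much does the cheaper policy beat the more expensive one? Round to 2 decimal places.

$3,259.39

TC(Q) = (D/Q)S + (Q/2)H
TC(1,126) = (29,000/1,126)×260 + (1,126/2)×8 = $11,200.27
TC(2,983) = (29,000/2,983)×260 + (2,983/2)×8 = $14,459.66
Lots of 1,126 are cheaper by $3,259.39.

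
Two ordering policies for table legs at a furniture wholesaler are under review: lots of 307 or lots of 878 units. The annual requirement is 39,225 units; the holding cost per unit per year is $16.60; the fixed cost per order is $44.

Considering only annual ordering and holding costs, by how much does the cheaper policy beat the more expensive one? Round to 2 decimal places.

$1,083.19

TC(Q) = (D/Q)S + (Q/2)H
TC(307) = (39,225/307)×44 + (307/2)×16.6 = $8,169.92
TC(878) = (39,225/878)×44 + (878/2)×16.6 = $9,253.12
|ΔTC| = |$8,169.92 − $9,253.12| = $1,083.19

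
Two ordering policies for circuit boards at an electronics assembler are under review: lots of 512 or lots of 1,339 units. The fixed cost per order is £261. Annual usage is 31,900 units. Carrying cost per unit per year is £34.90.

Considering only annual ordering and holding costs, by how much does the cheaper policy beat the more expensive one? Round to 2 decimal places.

£4,387.63

TC(Q) = (D/Q)S + (Q/2)H
TC(512) = (31,900/512)×261 + (512/2)×34.9 = £25,195.92
TC(1,339) = (31,900/1,339)×261 + (1,339/2)×34.9 = £29,583.55
Cheaper: Q = 512.  Difference = £4,387.63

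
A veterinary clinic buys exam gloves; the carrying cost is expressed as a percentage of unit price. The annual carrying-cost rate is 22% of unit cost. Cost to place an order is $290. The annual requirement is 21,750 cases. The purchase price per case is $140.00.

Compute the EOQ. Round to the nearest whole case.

640 cases

Carrying cost H = $140 × 22% = $30.8000/case/yr
2DS/H = 2·21,750·290/30.8 = 409,577.92
EOQ = √409,577.92 ≈ 639.98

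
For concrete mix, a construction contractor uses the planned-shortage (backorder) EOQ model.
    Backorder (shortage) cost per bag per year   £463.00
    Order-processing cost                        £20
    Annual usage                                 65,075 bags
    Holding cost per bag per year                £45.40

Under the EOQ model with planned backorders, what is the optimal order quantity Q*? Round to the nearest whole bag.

Basic EOQ = √(2·65,075·20/45.4) = 239.447
Backorder adjustment √((H+b)/b) = √((45.4+463)/463) = 1.0479
Q* = 239.447 × 1.0479 ≈ 250.91

251 bags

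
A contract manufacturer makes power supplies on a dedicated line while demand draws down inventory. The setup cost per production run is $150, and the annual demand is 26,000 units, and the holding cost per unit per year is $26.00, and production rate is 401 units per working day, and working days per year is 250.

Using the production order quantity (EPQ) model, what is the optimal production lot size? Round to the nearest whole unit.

d = 26,000/250 = 104.0000 units/day;  effective holding cost H(1 − d/p) = 26·(1 − 104.0000/401) = 19.25686
Q* = √(2DS / H_eff) = √(2·26,000·150 / 19.25686) ≈ 636.44

636 units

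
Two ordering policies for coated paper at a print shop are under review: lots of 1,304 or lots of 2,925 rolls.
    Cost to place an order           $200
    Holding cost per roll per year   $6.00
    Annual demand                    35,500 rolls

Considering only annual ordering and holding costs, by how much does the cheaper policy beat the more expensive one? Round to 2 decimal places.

$1,845.57

TC(Q) = (D/Q)S + (Q/2)H
TC(1,304) = (35,500/1,304)×200 + (1,304/2)×6 = $9,356.79
TC(2,925) = (35,500/2,925)×200 + (2,925/2)×6 = $11,202.35
Lots of 1,304 are cheaper by $1,845.57.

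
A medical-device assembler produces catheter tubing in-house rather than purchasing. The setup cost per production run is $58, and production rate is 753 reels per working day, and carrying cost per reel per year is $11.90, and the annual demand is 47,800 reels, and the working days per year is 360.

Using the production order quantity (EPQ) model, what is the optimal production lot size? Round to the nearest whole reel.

d = 47,800/360 = 132.7778 reels/day;  effective holding cost H(1 − d/p) = 11.9·(1 − 132.7778/753) = 9.80165
Q* = √(2DS / H_eff) = √(2·47,800·58 / 9.80165) ≈ 752.13

752 reels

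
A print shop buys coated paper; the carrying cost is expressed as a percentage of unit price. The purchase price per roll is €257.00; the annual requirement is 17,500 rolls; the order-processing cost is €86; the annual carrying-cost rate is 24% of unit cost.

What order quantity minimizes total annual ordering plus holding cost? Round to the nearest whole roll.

221 rolls

H = i·C = 0.24 × €257 = €61.6800 per roll-year
2DS/H = 2·17,500·86/61.68 = 48,800.26
EOQ = √48,800.26 ≈ 220.91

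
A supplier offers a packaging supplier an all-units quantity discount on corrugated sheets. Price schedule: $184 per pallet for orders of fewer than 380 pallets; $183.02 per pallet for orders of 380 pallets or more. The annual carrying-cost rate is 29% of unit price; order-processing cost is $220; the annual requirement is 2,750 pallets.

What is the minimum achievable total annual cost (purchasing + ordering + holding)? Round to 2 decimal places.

H₁ = 29%×$184 = $53.3600;  H₂ = 29%×$183.02 = $53.0758
EOQ₁ = √(2×2,750×220/53.3600) = 150.59  (< 380, feasible at tier 1)
EOQ₂ = √(2×2,750×220/53.0758) = 150.99  (< 380 → use Q = 380 at tier-2 price)
TC(tier 1 (EOQ₁), Q≈150.6) = $514,035.27
TC(tier 2, Q≈380.0) = $514,981.51
Minimum at tier 1 (EOQ₁): $514,035.27

$514,035.27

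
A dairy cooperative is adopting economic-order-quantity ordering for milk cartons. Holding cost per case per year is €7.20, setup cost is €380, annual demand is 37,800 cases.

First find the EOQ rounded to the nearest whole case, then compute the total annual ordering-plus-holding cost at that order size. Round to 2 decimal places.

€14,381.99

2DS/H = 2·37,800·380/7.2 = 3,990,000.00
EOQ = √3,990,000.00 ≈ 1,997.50 → Q = 1,997 cases
Orders/yr = 37,800/1,997 = 18.928; ordering cost = 18.928 × €380 = €7,192.79
Average inventory = 1,997/2 = 998.5; holding cost = 998.5 × €7.2 = €7,189.20
Total = €7,192.79 + €7,189.20 = €14,381.99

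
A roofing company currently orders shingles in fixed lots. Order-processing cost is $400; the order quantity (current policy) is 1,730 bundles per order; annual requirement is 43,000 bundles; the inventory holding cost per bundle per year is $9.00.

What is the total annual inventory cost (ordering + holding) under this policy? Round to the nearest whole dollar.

$17,727

Orders/yr = 43,000/1,730 = 24.855; ordering cost = 24.855 × $400 = $9,942.20
Average inventory = 1,730/2 = 865; holding cost = 865 × $9 = $7,785.00
Total = $9,942.20 + $7,785.00 = $17,727.20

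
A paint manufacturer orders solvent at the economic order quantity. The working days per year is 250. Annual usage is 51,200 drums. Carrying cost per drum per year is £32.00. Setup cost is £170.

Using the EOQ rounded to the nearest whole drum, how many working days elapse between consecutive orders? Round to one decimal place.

2DS/H = 2·51,200·170/32 = 544,000.00
EOQ = √544,000.00 ≈ 737.56 → Q = 738 drums
Cycle time = (working days × Q)/D = (250 × 738) / 51,200 = 3.604 days

3.6 days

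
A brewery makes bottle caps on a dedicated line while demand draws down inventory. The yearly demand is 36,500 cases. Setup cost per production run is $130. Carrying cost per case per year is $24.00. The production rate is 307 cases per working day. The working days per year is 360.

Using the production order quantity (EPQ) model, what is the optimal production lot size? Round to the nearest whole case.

d = 36,500/360 = 101.3889 cases/day;  effective holding cost H(1 − d/p) = 24·(1 − 101.3889/307) = 16.07383
Q* = √(2DS / H_eff) = √(2·36,500·130 / 16.07383) ≈ 768.38

768 cases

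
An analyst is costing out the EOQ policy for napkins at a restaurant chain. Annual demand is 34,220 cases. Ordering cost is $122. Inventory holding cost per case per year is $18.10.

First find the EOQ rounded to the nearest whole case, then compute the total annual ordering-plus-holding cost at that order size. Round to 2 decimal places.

EOQ = √(2DS/H) = √(2 × 34,220 × 122 / 18.1)
    = √(461,308.29) ≈ 679.20 → Q = 679 cases
Ordering: D/Q × S = 34,220/679 × $122 = $6,148.51
Holding:  Q/2 × H = 679/2 × $18.1 = $6,144.95
Total = $6,148.51 + $6,144.95 = $12,293.46

$12,293.46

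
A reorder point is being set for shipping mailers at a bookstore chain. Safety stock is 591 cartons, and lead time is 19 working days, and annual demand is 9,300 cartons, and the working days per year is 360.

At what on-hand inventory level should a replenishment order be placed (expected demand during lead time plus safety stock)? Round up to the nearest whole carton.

1,082 cartons

Daily demand d = 9,300 / 360 = 25.833 cartons/day
Demand during lead time = 25.833 × 19 = 490.83
Reorder point = 490.83 + 591 = 1,081.83 → round up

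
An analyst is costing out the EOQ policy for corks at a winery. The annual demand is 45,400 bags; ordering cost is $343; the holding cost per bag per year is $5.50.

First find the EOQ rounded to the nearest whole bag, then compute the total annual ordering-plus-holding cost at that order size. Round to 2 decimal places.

$13,087.94

EOQ = √(2DS/H) = √(2 × 45,400 × 343 / 5.5)
    = √(5,662,618.18) ≈ 2,379.63 → Q = 2,380 bags
Ordering: D/Q × S = 45,400/2,380 × $343 = $6,542.94
Holding:  Q/2 × H = 2,380/2 × $5.5 = $6,545.00
Total = $6,542.94 + $6,545.00 = $13,087.94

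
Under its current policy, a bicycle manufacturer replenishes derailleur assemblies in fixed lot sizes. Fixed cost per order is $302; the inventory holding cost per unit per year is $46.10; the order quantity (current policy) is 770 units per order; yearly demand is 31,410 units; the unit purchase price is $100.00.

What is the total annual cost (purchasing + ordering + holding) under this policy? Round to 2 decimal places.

Ordering: D/Q × S = 31,410/770 × $302 = $12,319.25
Holding:  Q/2 × H = 770/2 × $46.1 = $17,748.50
Purchase cost = D·C = 31,410 × 100 = $3,141,000.00
Total = $12,319.25 + $17,748.50 + $3,141,000.00 = $3,171,067.75

$3,171,067.75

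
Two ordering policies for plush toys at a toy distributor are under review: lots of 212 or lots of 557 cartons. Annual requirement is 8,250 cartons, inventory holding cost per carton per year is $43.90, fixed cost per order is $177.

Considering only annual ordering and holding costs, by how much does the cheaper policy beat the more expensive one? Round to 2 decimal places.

$3,306.41

Annual cost at Q: ordering D·S/Q plus holding Q·H/2.
TC(212) = (8,250/212)×177 + (212/2)×43.9 = $11,541.37
TC(557) = (8,250/557)×177 + (557/2)×43.9 = $14,847.78
Cheaper: Q = 212.  Difference = $3,306.41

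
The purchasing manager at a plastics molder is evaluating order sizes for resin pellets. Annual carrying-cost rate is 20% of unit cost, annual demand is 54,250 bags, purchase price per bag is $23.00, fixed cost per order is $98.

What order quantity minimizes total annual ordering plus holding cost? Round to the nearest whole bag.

Carrying cost H = $23 × 20% = $4.6000/bag/yr
Q* = √(2·D·S / H) = √(2·54,250·98 / 4.6) = √2,311,521.7 ≈ 1,520.37

1,520 bags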